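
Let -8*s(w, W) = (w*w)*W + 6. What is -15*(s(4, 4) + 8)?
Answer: 45/4 ≈ 11.250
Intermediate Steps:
s(w, W) = -¾ - W*w²/8 (s(w, W) = -((w*w)*W + 6)/8 = -(w²*W + 6)/8 = -(W*w² + 6)/8 = -(6 + W*w²)/8 = -¾ - W*w²/8)
-15*(s(4, 4) + 8) = -15*((-¾ - ⅛*4*4²) + 8) = -15*((-¾ - ⅛*4*16) + 8) = -15*((-¾ - 8) + 8) = -15*(-35/4 + 8) = -15*(-¾) = 45/4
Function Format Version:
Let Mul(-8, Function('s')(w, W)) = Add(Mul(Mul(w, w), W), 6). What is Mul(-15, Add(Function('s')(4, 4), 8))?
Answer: Rational(45, 4) ≈ 11.250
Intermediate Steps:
Function('s')(w, W) = Add(Rational(-3, 4), Mul(Rational(-1, 8), W, Pow(w, 2))) (Function('s')(w, W) = Mul(Rational(-1, 8), Add(Mul(Mul(w, w), W), 6)) = Mul(Rational(-1, 8), Add(Mul(Pow(w, 2), W), 6)) = Mul(Rational(-1, 8), Add(Mul(W, Pow(w, 2)), 6)) = Mul(Rational(-1, 8), Add(6, Mul(W, Pow(w, 2)))) = Add(Rational(-3, 4), Mul(Rational(-1, 8), W, Pow(w, 2))))
Mul(-15, Add(Function('s')(4, 4), 8)) = Mul(-15, Add(Add(Rational(-3, 4), Mul(Rational(-1, 8), 4, Pow(4, 2))), 8)) = Mul(-15, Add(Add(Rational(-3, 4), Mul(Rational(-1, 8), 4, 16)), 8)) = Mul(-15, Add(Add(Rational(-3, 4), -8), 8)) = Mul(-15, Add(Rational(-35, 4), 8)) = Mul(-15, Rational(-3, 4)) = Rational(45, 4)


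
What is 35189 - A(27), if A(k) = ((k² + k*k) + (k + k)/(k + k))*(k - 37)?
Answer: 49779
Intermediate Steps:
A(k) = (1 + 2*k²)*(-37 + k) (A(k) = ((k² + k²) + (2*k)/((2*k)))*(-37 + k) = (2*k² + (2*k)*(1/(2*k)))*(-37 + k) = (2*k² + 1)*(-37 + k) = (1 + 2*k²)*(-37 + k))
35189 - A(27) = 35189 - (-37 + 27 - 74*27² + 2*27³) = 35189 - (-37 + 27 - 74*729 + 2*19683) = 35189 - (-37 + 27 - 53946 + 39366) = 35189 - 1*(-14590) = 35189 + 14590 = 49779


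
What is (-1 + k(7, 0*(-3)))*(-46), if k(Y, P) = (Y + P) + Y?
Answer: -598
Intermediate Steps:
k(Y, P) = P + 2*Y (k(Y, P) = (P + Y) + Y = P + 2*Y)
(-1 + k(7, 0*(-3)))*(-46) = (-1 + (0*(-3) + 2*7))*(-46) = (-1 + (0 + 14))*(-46) = (-1 + 14)*(-46) = 13*(-46) = -598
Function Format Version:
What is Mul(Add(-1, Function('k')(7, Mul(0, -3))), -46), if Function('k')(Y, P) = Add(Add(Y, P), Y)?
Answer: -598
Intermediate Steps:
Function('k')(Y, P) = Add(P, Mul(2, Y)) (Function('k')(Y, P) = Add(Add(P, Y), Y) = Add(P, Mul(2, Y)))
Mul(Add(-1, Function('k')(7, Mul(0, -3))), -46) = Mul(Add(-1, Add(Mul(0, -3), Mul(2, 7))), -46) = Mul(Add(-1, Add(0, 14)), -46) = Mul(Add(-1, 14), -46) = Mul(13, -46) = -598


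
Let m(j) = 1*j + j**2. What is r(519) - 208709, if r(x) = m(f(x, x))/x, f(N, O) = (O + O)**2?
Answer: 2236567111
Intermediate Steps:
f(N, O) = 4*O**2 (f(N, O) = (2*O)**2 = 4*O**2)
m(j) = j + j**2
r(x) = 4*x*(1 + 4*x**2) (r(x) = ((4*x**2)*(1 + 4*x**2))/x = (4*x**2*(1 + 4*x**2))/x = 4*x*(1 + 4*x**2))
r(519) - 208709 = (4*519 + 16*519**3) - 208709 = (2076 + 16*139798359) - 208709 = (2076 + 2236773744) - 208709 = 2236775820 - 208709 = 2236567111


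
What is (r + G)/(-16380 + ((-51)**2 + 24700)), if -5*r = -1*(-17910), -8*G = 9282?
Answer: -18969/43684 ≈ -0.43423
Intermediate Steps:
G = -4641/4 (G = -1/8*9282 = -4641/4 ≈ -1160.3)
r = -3582 (r = -(-1)*(-17910)/5 = -1/5*17910 = -3582)
(r + G)/(-16380 + ((-51)**2 + 24700)) = (-3582 - 4641/4)/(-16380 + ((-51)**2 + 24700)) = -18969/(4*(-16380 + (2601 + 24700))) = -18969/(4*(-16380 + 27301)) = -18969/4/10921 = -18969/4*1/10921 = -18969/43684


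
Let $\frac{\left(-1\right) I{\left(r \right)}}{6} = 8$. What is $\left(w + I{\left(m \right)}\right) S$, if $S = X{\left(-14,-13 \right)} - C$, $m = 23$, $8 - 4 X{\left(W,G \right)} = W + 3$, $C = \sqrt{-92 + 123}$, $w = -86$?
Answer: $- \frac{1273}{2} + 134 \sqrt{31} \approx 109.58$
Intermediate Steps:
$C = \sqrt{31} \approx 5.5678$
$X{\left(W,G \right)} = \frac{5}{4} - \frac{W}{4}$ ($X{\left(W,G \right)} = 2 - \frac{W + 3}{4} = 2 - \frac{3 + W}{4} = 2 - \left(\frac{3}{4} + \frac{W}{4}\right) = \frac{5}{4} - \frac{W}{4}$)
$S = \frac{19}{4} - \sqrt{31}$ ($S = \left(\frac{5}{4} - - \frac{7}{2}\right) - \sqrt{31} = \left(\frac{5}{4} + \frac{7}{2}\right) - \sqrt{31} = \frac{19}{4} - \sqrt{31} \approx -0.81776$)
$I{\left(r \right)} = -48$ ($I{\left(r \right)} = \left(-6\right) 8 = -48$)
$\left(w + I{\left(m \right)}\right) S = \left(-86 - 48\right) \left(\frac{19}{4} - \sqrt{31}\right) = - 134 \left(\frac{19}{4} - \sqrt{31}\right) = - \frac{1273}{2} + 134 \sqrt{31}$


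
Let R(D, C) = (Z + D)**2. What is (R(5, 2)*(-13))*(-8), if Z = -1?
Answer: 1664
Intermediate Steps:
R(D, C) = (-1 + D)**2
(R(5, 2)*(-13))*(-8) = ((-1 + 5)**2*(-13))*(-8) = (4**2*(-13))*(-8) = (16*(-13))*(-8) = -208*(-8) = 1664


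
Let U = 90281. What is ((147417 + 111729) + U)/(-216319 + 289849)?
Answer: 349427/73530 ≈ 4.7522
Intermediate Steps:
((147417 + 111729) + U)/(-216319 + 289849) = ((147417 + 111729) + 90281)/(-216319 + 289849) = (259146 + 90281)/73530 = 349427*(1/73530) = 349427/73530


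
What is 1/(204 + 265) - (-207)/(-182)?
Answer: -13843/12194 ≈ -1.1352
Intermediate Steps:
1/(204 + 265) - (-207)/(-182) = 1/469 - (-207)*(-1)/182 = 1/469 - 1*207/182 = 1/469 - 207/182 = -13843/12194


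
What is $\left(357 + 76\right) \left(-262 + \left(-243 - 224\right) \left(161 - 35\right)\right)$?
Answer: $-25592032$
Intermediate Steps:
$\left(357 + 76\right) \left(-262 + \left(-243 - 224\right) \left(161 - 35\right)\right) = 433 \left(-262 - 58842\right) = 433 \left(-59104\right) = -25592032$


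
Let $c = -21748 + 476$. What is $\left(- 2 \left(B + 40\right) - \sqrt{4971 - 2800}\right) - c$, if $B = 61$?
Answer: $21070 - \sqrt{2171} \approx 21023.0$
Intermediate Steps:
$c = -21272$
$\left(- 2 \left(B + 40\right) - \sqrt{4971 - 2800}\right) - c = \left(- 2 \left(61 + 40\right) - \sqrt{4971 - 2800}\right) - -21272 = \left(\left(-2\right) 101 - \sqrt{2171}\right) + 21272 = \left(-202 - \sqrt{2171}\right) + 21272 = 21070 - \sqrt{2171}$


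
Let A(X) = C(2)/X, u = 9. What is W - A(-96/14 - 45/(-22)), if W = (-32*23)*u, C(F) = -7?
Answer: -4909462/741 ≈ -6625.5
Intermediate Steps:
A(X) = -7/X
W = -6624 (W = -32*23*9 = -736*9 = -6624)
W - A(-96/14 - 45/(-22)) = -6624 - (-7)/(-96/14 - 45/(-22)) = -6624 - (-7)/(-96*1/14 - 45*(-1/22)) = -6624 - (-7)/(-48/7 + 45/22) = -6624 - (-7)/(-741/154) = -6624 - (-7)*(-154)/741 = -6624 - 1*1078/741 = -6624 - 1078/741 = -4909462/741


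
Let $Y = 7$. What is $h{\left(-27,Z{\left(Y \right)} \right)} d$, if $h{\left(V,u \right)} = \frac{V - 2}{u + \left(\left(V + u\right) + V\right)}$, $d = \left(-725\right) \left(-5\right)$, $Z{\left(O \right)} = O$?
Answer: $\frac{21025}{8} \approx 2628.1$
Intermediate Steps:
$d = 3625$
$h{\left(V,u \right)} = \frac{-2 + V}{2 V + 2 u}$ ($h{\left(V,u \right)} = \frac{-2 + V}{u + \left(u + 2 V\right)} = \frac{-2 + V}{2 V + 2 u}$)
$h{\left(-27,Z{\left(Y \right)} \right)} d = \frac{-1 + \frac{1}{2} \left(-27\right)}{-27 + 7} \cdot 3625 = \frac{-1 - \frac{27}{2}}{-20} \cdot 3625 = \left(- \frac{1}{20}\right) \left(- \frac{29}{2}\right) 3625 = \frac{29}{40} \cdot 3625 = \frac{21025}{8}$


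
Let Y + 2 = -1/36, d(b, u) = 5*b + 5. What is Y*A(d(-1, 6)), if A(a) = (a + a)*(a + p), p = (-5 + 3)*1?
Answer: 0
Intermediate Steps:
d(b, u) = 5 + 5*b
Y = -73/36 (Y = -2 - 1/36 = -73/36 ≈ -2.0278)
p = -2 (p = -2*1 = -2)
A(a) = 2*a*(-2 + a) (A(a) = (a + a)*(a - 2) = (2*a)*(-2 + a) = 2*a*(-2 + a))
Y*A(d(-1, 6)) = -73*(5 + 5*(-1))*(-2 + (5 + 5*(-1)))/18 = -73*(5 - 5)*(-2 + (5 - 5))/18 = -73*0*(-2 + 0)/18 = -73*0*(-2)/18 = -73/36*0 = 0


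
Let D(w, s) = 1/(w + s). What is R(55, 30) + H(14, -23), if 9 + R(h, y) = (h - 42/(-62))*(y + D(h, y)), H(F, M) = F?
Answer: 4416201/2635 ≈ 1676.0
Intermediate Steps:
D(w, s) = 1/(s + w)
R(h, y) = -9 + (21/31 + h)*(y + 1/(h + y)) (R(h, y) = -9 + (h - 42/(-62))*(y + 1/(y + h)) = -9 + (h - 42*(-1/62))*(y + 1/(h + y)) = -9 + (h + 21/31)*(y + 1/(h + y)) = -9 + (21/31 + h)*(y + 1/(h + y)))
R(55, 30) + H(14, -23) = (21*55 + 21*30 + (55 + 30)²*(-279 + 21*30 + 31*55*30) + 31*55*(55 + 30))/(31*(55 + 30)²) + 14 = (1/31)*(1155 + 630 + 85²*(-279 + 630 + 51150) + 31*55*85)/85² + 14 = (1/31)*(1/7225)*(1155 + 630 + 7225*51501 + 144925) + 14 = (1/31)*(1/7225)*(1155 + 630 + 372094725 + 144925) + 14 = (1/31)*(1/7225)*372241435 + 14 = 4379311/2635 + 14 = 4416201/2635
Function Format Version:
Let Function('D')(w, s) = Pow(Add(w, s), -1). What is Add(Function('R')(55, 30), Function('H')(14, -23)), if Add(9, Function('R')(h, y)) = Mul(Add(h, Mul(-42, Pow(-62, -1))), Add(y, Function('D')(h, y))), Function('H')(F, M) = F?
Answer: Rational(4416201, 2635) ≈ 1676.0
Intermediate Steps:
Function('D')(w, s) = Pow(Add(s, w), -1)
Function('R')(h, y) = Add(-9, Mul(Add(Rational(21, 31), h), Add(y, Pow(Add(h, y), -1)))) (Function('R')(h, y) = Add(-9, Mul(Add(h, Mul(-42, Pow(-62, -1))), Add(y, Pow(Add(y, h), -1)))) = Add(-9, Mul(Add(h, Mul(-42, Rational(-1, 62))), Add(y, Pow(Add(h, y), -1)))) = Add(-9, Mul(Add(h, Rational(21, 31)), Add(y, Pow(Add(h, y), -1)))) = Add(-9, Mul(Add(Rational(21, 31), h), Add(y, Pow(Add(h, y), -1)))))
Add(Function('R')(55, 30), Function('H')(14, -23)) = Add(Mul(Rational(1, 31), Pow(Add(55, 30), -2), Add(Mul(21, 55), Mul(21, 30), Mul(Pow(Add(55, 30), 2), Add(-279, Mul(21, 30), Mul(31, 55, 30))), Mul(31, 55, Add(55, 30)))), 14) = Add(Mul(Rational(1, 31), Pow(85, -2), Add(1155, 630, Mul(Pow(85, 2), Add(-279, 630, 51150)), Mul(31, 55, 85))), 14) = Add(Mul(Rational(1, 31), Rational(1, 7225), Add(1155, 630, Mul(7225, 51501), 144925)), 14) = Add(Mul(Rational(1, 31), Rational(1, 7225), Add(1155, 630, 372094725, 144925)), 14) = Add(Mul(Rational(1, 31), Rational(1, 7225), 372241435), 14) = Add(Rational(4379311, 2635), 14) = Rational(4416201, 2635)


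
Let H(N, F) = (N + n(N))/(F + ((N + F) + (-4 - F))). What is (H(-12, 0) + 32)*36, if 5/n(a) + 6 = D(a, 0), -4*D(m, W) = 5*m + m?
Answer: 18849/16 ≈ 1178.1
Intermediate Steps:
D(m, W) = -3*m/2 (D(m, W) = -(5*m + m)/4 = -3*m/2)
n(a) = 5/(-6 - 3*a/2)
H(N, F) = (N - 10/(12 + 3*N))/(-4 + F + N) (H(N, F) = (N - 10/(12 + 3*N))/(F + ((N + F) + (-4 - F))) = (N - 10/(12 + 3*N))/(F + ((F + N) + (-4 - F))) = (N - 10/(12 + 3*N))/(F + (-4 + N)) = (N - 10/(12 + 3*N))/(-4 + F + N))
(H(-12, 0) + 32)*36 = ((-10/3 - 12*(4 - 12))/((4 - 12)*(-4 + 0 - 12)) + 32)*36 = ((-10/3 - 12*(-8))/(-8*(-16)) + 32)*36 = (-⅛*(-1/16)*(-10/3 + 96) + 32)*36 = (-⅛*(-1/16)*278/3 + 32)*36 = (139/192 + 32)*36 = (6283/192)*36 = 18849/16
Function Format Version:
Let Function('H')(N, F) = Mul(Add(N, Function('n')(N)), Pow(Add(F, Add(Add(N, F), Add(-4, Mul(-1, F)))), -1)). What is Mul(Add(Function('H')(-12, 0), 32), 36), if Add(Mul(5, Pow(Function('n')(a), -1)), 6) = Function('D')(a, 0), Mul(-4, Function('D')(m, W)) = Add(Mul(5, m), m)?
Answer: Rational(18849, 16) ≈ 1178.1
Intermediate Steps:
Function('D')(m, W) = Mul(Rational(-3, 2), m) (Function('D')(m, W) = Mul(Rational(-1, 4), Add(Mul(5, m), m)) = Mul(Rational(-1, 4), Mul(6, m)) = Mul(Rational(-3, 2), m))
Function('n')(a) = Mul(5, Pow(Add(-6, Mul(Rational(-3, 2), a)), -1))
Function('H')(N, F) = Mul(Pow(Add(-4, F, N), -1), Add(N, Mul(-10, Pow(Add(12, Mul(3, N)), -1)))) (Function('H')(N, F) = Mul(Add(N, Mul(-10, Pow(Add(12, Mul(3, N)), -1))), Pow(Add(F, Add(Add(N, F), Add(-4, Mul(-1, F)))), -1)) = Mul(Add(N, Mul(-10, Pow(Add(12, Mul(3, N)), -1))), Pow(Add(F, Add(Add(F, N), Add(-4, Mul(-1, F)))), -1)) = Mul(Add(N, Mul(-10, Pow(Add(12, Mul(3, N)), -1))), Pow(Add(F, Add(-4, N)), -1)) = Mul(Add(N, Mul(-10, Pow(Add(12, Mul(3, N)), -1))), Pow(Add(-4, F, N), -1)) = Mul(Pow(Add(-4, F, N), -1), Add(N, Mul(-10, Pow(Add(12, Mul(3, N)), -1)))))
Mul(Add(Function('H')(-12, 0), 32), 36) = Mul(Add(Mul(Pow(Add(4, -12), -1), Pow(Add(-4, 0, -12), -1), Add(Rational(-10, 3), Mul(-12, Add(4, -12)))), 32), 36) = Mul(Add(Mul(Pow(-8, -1), Pow(-16, -1), Add(Rational(-10, 3), Mul(-12, -8))), 32), 36) = Mul(Add(Mul(Rational(-1, 8), Rational(-1, 16), Add(Rational(-10, 3), 96)), 32), 36) = Mul(Add(Mul(Rational(-1, 8), Rational(-1, 16), Rational(278, 3)), 32), 36) = Mul(Add(Rational(139, 192), 32), 36) = Mul(Rational(6283, 192), 36) = Rational(18849, 16)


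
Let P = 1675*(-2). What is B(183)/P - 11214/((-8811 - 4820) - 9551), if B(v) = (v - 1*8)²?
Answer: -200711/23182 ≈ -8.6581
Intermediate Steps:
P = -3350
B(v) = (-8 + v)² (B(v) = (v - 8)² = (-8 + v)²)
B(183)/P - 11214/((-8811 - 4820) - 9551) = (-8 + 183)²/(-3350) - 11214/((-8811 - 4820) - 9551) = 175²*(-1/3350) - 11214/(-13631 - 9551) = 30625*(-1/3350) - 11214/(-23182) = -1225/134 - 11214*(-1/23182) = -1225/134 + 5607/11591 = -200711/23182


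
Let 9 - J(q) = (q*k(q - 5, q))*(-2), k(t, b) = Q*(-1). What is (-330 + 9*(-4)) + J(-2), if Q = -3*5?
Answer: -417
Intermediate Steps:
Q = -15
k(t, b) = 15 (k(t, b) = -15*(-1) = 15)
J(q) = 9 + 30*q (J(q) = 9 - q*15*(-2) = 9 - 15*q*(-2) = 9 - (-30)*q = 9 + 30*q)
(-330 + 9*(-4)) + J(-2) = (-330 + 9*(-4)) + (9 + 30*(-2)) = (-330 - 36) + (9 - 60) = -366 - 51 = -417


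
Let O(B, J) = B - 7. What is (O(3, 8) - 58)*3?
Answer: -186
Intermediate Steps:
O(B, J) = -7 + B
(O(3, 8) - 58)*3 = ((-7 + 3) - 58)*3 = (-4 - 58)*3 = -62*3 = -186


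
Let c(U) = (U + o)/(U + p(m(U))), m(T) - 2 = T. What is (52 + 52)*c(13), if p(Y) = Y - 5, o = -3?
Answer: 1040/23 ≈ 45.217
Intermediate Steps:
m(T) = 2 + T
p(Y) = -5 + Y
c(U) = (-3 + U)/(-3 + 2*U) (c(U) = (U - 3)/(U + (-5 + (2 + U))) = (-3 + U)/(U + (-3 + U)) = (-3 + U)/(-3 + 2*U))
(52 + 52)*c(13) = (52 + 52)*((-3 + 13)/(-3 + 2*13)) = 104*(10/(-3 + 26)) = 104*(10/23) = 1040/23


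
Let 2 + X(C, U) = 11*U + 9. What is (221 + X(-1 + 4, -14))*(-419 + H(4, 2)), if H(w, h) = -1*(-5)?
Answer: -30636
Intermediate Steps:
X(C, U) = 7 + 11*U (X(C, U) = -2 + (11*U + 9) = -2 + (9 + 11*U) = 7 + 11*U)
H(w, h) = 5
(221 + X(-1 + 4, -14))*(-419 + H(4, 2)) = (221 + (7 + 11*(-14)))*(-419 + 5) = (221 + (7 - 154))*(-414) = (221 - 147)*(-414) = 74*(-414) = -30636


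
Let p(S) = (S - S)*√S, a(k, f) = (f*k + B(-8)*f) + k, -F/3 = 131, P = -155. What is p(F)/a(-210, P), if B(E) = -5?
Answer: 0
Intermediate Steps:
F = -393 (F = -3*131 = -393)
a(k, f) = k - 5*f + f*k (a(k, f) = (f*k - 5*f) + k = (-5*f + f*k) + k = k - 5*f + f*k)
p(S) = 0 (p(S) = 0*√S = 0)
p(F)/a(-210, P) = 0/(-210 - 5*(-155) - 155*(-210)) = 0/(-210 + 775 + 32550) = 0/33115 = 0*(1/33115) = 0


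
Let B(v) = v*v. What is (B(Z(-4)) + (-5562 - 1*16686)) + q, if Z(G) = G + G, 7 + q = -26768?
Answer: -48959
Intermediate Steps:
q = -26775 (q = -7 - 26768 = -26775)
Z(G) = 2*G
B(v) = v**2
(B(Z(-4)) + (-5562 - 1*16686)) + q = ((2*(-4))**2 + (-5562 - 1*16686)) - 26775 = ((-8)**2 + (-5562 - 16686)) - 26775 = (64 - 22248) - 26775 = -22184 - 26775 = -48959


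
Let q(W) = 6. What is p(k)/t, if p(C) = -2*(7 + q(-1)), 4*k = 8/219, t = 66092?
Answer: -1/2542 ≈ -0.00039339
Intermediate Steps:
k = 2/219 (k = (8/219)/4 = (8*(1/219))/4 = (1/4)*(8/219) = 2/219 ≈ 0.0091324)
p(C) = -26 (p(C) = -2*(7 + 6) = -2*13 = -26)
p(k)/t = -26/66092 = -26*1/66092 = -1/2542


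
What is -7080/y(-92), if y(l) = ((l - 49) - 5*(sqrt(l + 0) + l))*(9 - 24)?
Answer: 150568/104061 + 4720*I*sqrt(23)/104061 ≈ 1.4469 + 0.21753*I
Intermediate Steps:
y(l) = 735 + 60*l + 75*sqrt(l) (y(l) = ((-49 + l) - 5*(sqrt(l) + l))*(-15) = ((-49 + l) - 5*(l + sqrt(l)))*(-15) = ((-49 + l) + (-5*l - 5*sqrt(l)))*(-15) = (-49 - 5*sqrt(l) - 4*l)*(-15) = 735 + 60*l + 75*sqrt(l))
-7080/y(-92) = -7080/(735 + 60*(-92) + 75*sqrt(-92)) = -7080/(735 - 5520 + 75*(2*I*sqrt(23))) = -7080/(735 - 5520 + 150*I*sqrt(23)) = -7080/(-4785 + 150*I*sqrt(23))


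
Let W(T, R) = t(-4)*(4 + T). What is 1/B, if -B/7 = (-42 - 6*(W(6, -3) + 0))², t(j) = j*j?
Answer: -1/7028028 ≈ -1.4229e-7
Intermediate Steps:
t(j) = j²
W(T, R) = 64 + 16*T (W(T, R) = (-4)²*(4 + T) = 16*(4 + T) = 64 + 16*T)
B = -7028028 (B = -7*(-42 - 6*((64 + 16*6) + 0))² = -7*(-42 - 6*((64 + 96) + 0))² = -7*(-42 - 6*(160 + 0))² = -7*(-42 - 6*160)² = -7*(-42 - 960)² = -7*(-1002)² = -7*1004004 = -7028028)
1/B = 1/(-7028028) = -1/7028028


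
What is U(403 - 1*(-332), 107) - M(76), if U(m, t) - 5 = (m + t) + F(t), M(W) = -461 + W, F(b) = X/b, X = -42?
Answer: 131782/107 ≈ 1231.6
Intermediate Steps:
F(b) = -42/b
U(m, t) = 5 + m + t - 42/t (U(m, t) = 5 + ((m + t) - 42/t) = 5 + (m + t - 42/t) = 5 + m + t - 42/t)
U(403 - 1*(-332), 107) - M(76) = (5 + (403 - 1*(-332)) + 107 - 42/107) - (-461 + 76) = (5 + (403 + 332) + 107 - 42*1/107) - 1*(-385) = (5 + 735 + 107 - 42/107) + 385 = 90587/107 + 385 = 131782/107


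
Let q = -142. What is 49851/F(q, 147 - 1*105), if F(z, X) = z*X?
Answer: -16617/1988 ≈ -8.3587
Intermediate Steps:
F(z, X) = X*z
49851/F(q, 147 - 1*105) = 49851/(((147 - 1*105)*(-142))) = 49851/(((147 - 105)*(-142))) = 49851/((42*(-142))) = 49851/(-5964) = 49851*(-1/5964) = -16617/1988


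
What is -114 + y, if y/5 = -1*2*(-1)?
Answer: -104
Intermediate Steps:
y = 10 (y = 5*(-1*2*(-1)) = 5*(-2*(-1)) = 5*2 = 10)
-114 + y = -114 + 10 = -104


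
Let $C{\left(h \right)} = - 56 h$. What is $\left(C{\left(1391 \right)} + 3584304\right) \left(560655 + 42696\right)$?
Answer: $2115594773208$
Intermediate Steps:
$\left(C{\left(1391 \right)} + 3584304\right) \left(560655 + 42696\right) = \left(\left(-56\right) 1391 + 3584304\right) \left(560655 + 42696\right) = \left(-77896 + 3584304\right) 603351 = 3506408 \cdot 603351 = 2115594773208$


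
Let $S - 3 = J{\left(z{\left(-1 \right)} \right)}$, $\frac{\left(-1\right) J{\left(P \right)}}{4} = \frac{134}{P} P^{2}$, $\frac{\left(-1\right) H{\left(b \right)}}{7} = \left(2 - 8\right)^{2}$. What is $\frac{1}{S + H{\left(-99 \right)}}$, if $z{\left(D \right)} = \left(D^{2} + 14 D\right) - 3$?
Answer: $\frac{1}{8327} \approx 0.00012009$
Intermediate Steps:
$H{\left(b \right)} = -252$ ($H{\left(b \right)} = - 7 \left(2 - 8\right)^{2} = - 7 \left(-6\right)^{2} = \left(-7\right) 36 = -252$)
$z{\left(D \right)} = -3 + D^{2} + 14 D$
$J{\left(P \right)} = - 536 P$ ($J{\left(P \right)} = - 4 \frac{134}{P} P^{2} = - 4 \cdot 134 P = - 536 P$)
$S = 8579$ ($S = 3 - 536 \left(-3 + \left(-1\right)^{2} + 14 \left(-1\right)\right) = 3 - 536 \left(-3 + 1 - 14\right) = 3 - -8576 = 3 + 8576 = 8579$)
$\frac{1}{S + H{\left(-99 \right)}} = \frac{1}{8579 - 252} = \frac{1}{8327}$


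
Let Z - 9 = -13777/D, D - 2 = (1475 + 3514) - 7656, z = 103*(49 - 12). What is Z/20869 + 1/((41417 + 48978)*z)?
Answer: 520355553351/766376539622213 ≈ 0.00067898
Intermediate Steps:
z = 3811 (z = 103*37 = 3811)
D = -2665 (D = 2 + ((1475 + 3514) - 7656) = 2 + (4989 - 7656) = 2 - 2667 = -2665)
Z = 37762/2665 (Z = 9 - 13777/(-2665) = 9 - 13777*(-1/2665) = 9 + 13777/2665 = 37762/2665 ≈ 14.170)
Z/20869 + 1/((41417 + 48978)*z) = (37762/2665)/20869 + 1/((41417 + 48978)*3811) = (37762/2665)*(1/20869) + (1/3811)/90395 = 37762/55615885 + (1/90395)*(1/3811) = 37762/55615885 + 1/344495345 = 520355553351/766376539622213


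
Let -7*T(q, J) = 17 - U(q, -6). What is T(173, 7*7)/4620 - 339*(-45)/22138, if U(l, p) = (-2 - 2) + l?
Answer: 124177919/178985730 ≈ 0.69379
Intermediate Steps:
U(l, p) = -4 + l
T(q, J) = -3 + q/7 (T(q, J) = -(17 - (-4 + q))/7 = -(17 + (4 - q))/7 = -(21 - q)/7 = -3 + q/7)
T(173, 7*7)/4620 - 339*(-45)/22138 = (-3 + (⅐)*173)/4620 - 339*(-45)/22138 = (-3 + 173/7)*(1/4620) + 15255*(1/22138) = (152/7)*(1/4620) + 15255/22138 = 38/8085 + 15255/22138 = 124177919/178985730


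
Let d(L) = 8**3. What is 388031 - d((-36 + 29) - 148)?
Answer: 387519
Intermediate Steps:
d(L) = 512
388031 - d((-36 + 29) - 148) = 388031 - 1*512 = 388031 - 512 = 387519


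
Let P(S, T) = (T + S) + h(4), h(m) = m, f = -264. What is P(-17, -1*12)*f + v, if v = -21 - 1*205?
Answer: 6374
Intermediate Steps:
P(S, T) = 4 + S + T (P(S, T) = (T + S) + 4 = (S + T) + 4 = 4 + S + T)
v = -226 (v = -21 - 205 = -226)
P(-17, -1*12)*f + v = (4 - 17 - 1*12)*(-264) - 226 = (4 - 17 - 12)*(-264) - 226 = -25*(-264) - 226 = 6600 - 226 = 6374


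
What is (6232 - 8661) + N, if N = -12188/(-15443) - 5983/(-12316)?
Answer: -461743551975/190195988 ≈ -2427.7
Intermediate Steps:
N = 242502877/190195988 (N = -12188*(-1/15443) - 5983*(-1/12316) = 12188/15443 + 5983/12316 = 242502877/190195988 ≈ 1.2750)
(6232 - 8661) + N = (6232 - 8661) + 242502877/190195988 = -2429 + 242502877/190195988 = -461743551975/190195988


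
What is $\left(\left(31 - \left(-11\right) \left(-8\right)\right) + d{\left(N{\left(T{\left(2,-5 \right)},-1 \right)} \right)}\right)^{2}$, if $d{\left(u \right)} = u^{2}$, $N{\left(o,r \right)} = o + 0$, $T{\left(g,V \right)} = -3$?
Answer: $2304$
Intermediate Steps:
$N{\left(o,r \right)} = o$
$\left(\left(31 - \left(-11\right) \left(-8\right)\right) + d{\left(N{\left(T{\left(2,-5 \right)},-1 \right)} \right)}\right)^{2} = \left(\left(31 - \left(-11\right) \left(-8\right)\right) + \left(-3\right)^{2}\right)^{2} = \left(\left(31 - 88\right) + 9\right)^{2} = \left(-57 + 9\right)^{2} = \left(-48\right)^{2} = 2304$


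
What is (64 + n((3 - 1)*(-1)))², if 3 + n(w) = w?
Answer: 3481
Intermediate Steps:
n(w) = -3 + w
(64 + n((3 - 1)*(-1)))² = (64 + (-3 + (3 - 1)*(-1)))² = (64 + (-3 + 2*(-1)))² = (64 + (-3 - 2))² = (64 - 5)² = 59² = 3481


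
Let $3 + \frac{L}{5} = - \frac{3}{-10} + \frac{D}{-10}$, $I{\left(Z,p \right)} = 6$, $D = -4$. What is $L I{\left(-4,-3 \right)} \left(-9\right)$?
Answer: $621$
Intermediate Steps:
$L = - \frac{23}{2}$ ($L = -15 + 5 \left(- \frac{3}{-10} - \frac{4}{-10}\right) = -15 + 5 \left(\left(-3\right) \left(- \frac{1}{10}\right) - - \frac{2}{5}\right) = -15 + 5 \left(\frac{3}{10} + \frac{2}{5}\right) = -15 + 5 \cdot \frac{7}{10} = -15 + \frac{7}{2} = - \frac{23}{2} \approx -11.5$)
$L I{\left(-4,-3 \right)} \left(-9\right) = \left(- \frac{23}{2}\right) 6 \left(-9\right) = \left(-69\right) \left(-9\right) = 621$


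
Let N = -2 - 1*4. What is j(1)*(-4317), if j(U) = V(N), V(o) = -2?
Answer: 8634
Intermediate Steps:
N = -6 (N = -2 - 4 = -6)
j(U) = -2
j(1)*(-4317) = -2*(-4317) = 8634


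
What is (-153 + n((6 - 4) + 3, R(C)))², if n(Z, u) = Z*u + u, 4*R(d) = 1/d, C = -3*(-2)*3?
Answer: 3367225/144 ≈ 23384.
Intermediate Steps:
C = 18 (C = 6*3 = 18)
R(d) = 1/(4*d)
n(Z, u) = u + Z*u
(-153 + n((6 - 4) + 3, R(C)))² = (-153 + ((¼)/18)*(1 + ((6 - 4) + 3)))² = (-153 + ((¼)*(1/18))*(1 + (2 + 3)))² = (-153 + (1 + 5)/72)² = (-153 + (1/72)*6)² = (-153 + 1/12)² = (-1835/12)² = 3367225/144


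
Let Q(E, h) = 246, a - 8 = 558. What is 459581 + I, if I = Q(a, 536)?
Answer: 459827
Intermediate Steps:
a = 566 (a = 8 + 558 = 566)
I = 246
459581 + I = 459581 + 246 = 459827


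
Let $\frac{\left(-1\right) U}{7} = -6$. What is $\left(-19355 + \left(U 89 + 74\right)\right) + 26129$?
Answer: $10586$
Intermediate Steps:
$U = 42$ ($U = \left(-7\right) \left(-6\right) = 42$)
$\left(-19355 + \left(U 89 + 74\right)\right) + 26129 = \left(-19355 + \left(42 \cdot 89 + 74\right)\right) + 26129 = \left(-19355 + \left(3738 + 74\right)\right) + 26129 = \left(-19355 + 3812\right) + 26129 = -15543 + 26129 = 10586$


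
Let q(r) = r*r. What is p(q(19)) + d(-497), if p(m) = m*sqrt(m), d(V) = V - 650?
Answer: 5712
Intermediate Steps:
q(r) = r**2
d(V) = -650 + V
p(m) = m**(3/2)
p(q(19)) + d(-497) = (19**2)**(3/2) + (-650 - 497) = 361**(3/2) - 1147 = 6859 - 1147 = 5712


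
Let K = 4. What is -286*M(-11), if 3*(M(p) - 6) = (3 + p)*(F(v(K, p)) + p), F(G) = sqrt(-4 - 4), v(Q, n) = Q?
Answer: -30316/3 + 4576*I*sqrt(2)/3 ≈ -10105.0 + 2157.1*I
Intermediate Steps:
F(G) = 2*I*sqrt(2) (F(G) = sqrt(-8) = 2*I*sqrt(2))
M(p) = 6 + (3 + p)*(p + 2*I*sqrt(2))/3 (M(p) = 6 + ((3 + p)*(2*I*sqrt(2) + p))/3 = 6 + ((3 + p)*(p + 2*I*sqrt(2)))/3 = 6 + (3 + p)*(p + 2*I*sqrt(2))/3)
-286*M(-11) = -286*(6 - 11 + (1/3)*(-11)**2 + 2*I*sqrt(2) + (2/3)*I*(-11)*sqrt(2)) = -286*(6 - 11 + (1/3)*121 + 2*I*sqrt(2) - 22*I*sqrt(2)/3) = -286*(6 - 11 + 121/3 + 2*I*sqrt(2) - 22*I*sqrt(2)/3) = -286*(106/3 - 16*I*sqrt(2)/3) = -30316/3 + 4576*I*sqrt(2)/3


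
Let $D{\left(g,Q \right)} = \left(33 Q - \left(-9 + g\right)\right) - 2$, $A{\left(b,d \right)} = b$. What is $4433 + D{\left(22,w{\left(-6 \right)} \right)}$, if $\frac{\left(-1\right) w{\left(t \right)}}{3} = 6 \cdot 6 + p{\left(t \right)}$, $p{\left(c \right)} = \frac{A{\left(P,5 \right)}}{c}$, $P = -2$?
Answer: $821$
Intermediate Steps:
$p{\left(c \right)} = - \frac{2}{c}$
$w{\left(t \right)} = -108 + \frac{6}{t}$ ($w{\left(t \right)} = - 3 \left(6 \cdot 6 - \frac{2}{t}\right) = - 3 \left(36 - \frac{2}{t}\right) = -108 + \frac{6}{t}$)
$D{\left(g,Q \right)} = 7 - g + 33 Q$ ($D{\left(g,Q \right)} = \left(9 - g + 33 Q\right) - 2 = 7 - g + 33 Q$)
$4433 + D{\left(22,w{\left(-6 \right)} \right)} = 4433 + \left(7 - 22 + 33 \left(-108 + \frac{6}{-6}\right)\right) = 4433 + \left(7 - 22 + 33 \left(-108 + 6 \left(- \frac{1}{6}\right)\right)\right) = 4433 + \left(7 - 22 + 33 \left(-108 - 1\right)\right) = 4433 + \left(7 - 22 + 33 \left(-109\right)\right) = 4433 - 3612 = 821$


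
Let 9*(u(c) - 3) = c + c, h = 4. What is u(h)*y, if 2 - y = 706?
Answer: -24640/9 ≈ -2737.8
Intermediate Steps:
y = -704 (y = 2 - 1*706 = 2 - 706 = -704)
u(c) = 3 + 2*c/9 (u(c) = 3 + (c + c)/9 = 3 + (2*c)/9 = 3 + 2*c/9)
u(h)*y = (3 + (2/9)*4)*(-704) = (3 + 8/9)*(-704) = (35/9)*(-704) = -24640/9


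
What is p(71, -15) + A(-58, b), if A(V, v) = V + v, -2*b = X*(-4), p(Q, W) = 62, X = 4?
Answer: 12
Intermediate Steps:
b = 8 (b = -2*(-4) = -½*(-16) = 8)
p(71, -15) + A(-58, b) = 62 + (-58 + 8) = 62 - 50 = 12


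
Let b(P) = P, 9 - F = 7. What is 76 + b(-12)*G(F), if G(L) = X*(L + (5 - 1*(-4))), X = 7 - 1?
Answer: -716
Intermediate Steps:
F = 2 (F = 9 - 1*7 = 9 - 7 = 2)
X = 6
G(L) = 54 + 6*L (G(L) = 6*(L + (5 - 1*(-4))) = 6*(L + (5 + 4)) = 6*(L + 9) = 6*(9 + L) = 54 + 6*L)
76 + b(-12)*G(F) = 76 - 12*(54 + 6*2) = 76 - 12*(54 + 12) = 76 - 12*66 = 76 - 792 = -716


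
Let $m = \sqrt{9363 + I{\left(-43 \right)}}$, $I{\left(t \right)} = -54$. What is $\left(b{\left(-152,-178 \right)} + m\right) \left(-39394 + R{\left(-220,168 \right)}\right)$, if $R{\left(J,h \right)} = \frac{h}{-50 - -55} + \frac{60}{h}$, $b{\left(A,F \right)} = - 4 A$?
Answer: $- \frac{837581712}{35} - \frac{2755203 \sqrt{9309}}{70} \approx -2.7728 \cdot 10^{7}$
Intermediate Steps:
$m = \sqrt{9309}$ ($m = \sqrt{9363 - 54} = \sqrt{9309} \approx 96.483$)
$R{\left(J,h \right)} = \frac{60}{h} + \frac{h}{5}$ ($R{\left(J,h \right)} = \frac{h}{-50 + 55} + \frac{60}{h} = \frac{h}{5} + \frac{60}{h} = \frac{60}{h} + \frac{h}{5}$)
$\left(b{\left(-152,-178 \right)} + m\right) \left(-39394 + R{\left(-220,168 \right)}\right) = \left(\left(-4\right) \left(-152\right) + \sqrt{9309}\right) \left(-39394 + \left(\frac{60}{168} + \frac{1}{5} \cdot 168\right)\right) = \left(608 + \sqrt{9309}\right) \left(-39394 + \left(60 \cdot \frac{1}{168} + \frac{168}{5}\right)\right) = \left(608 + \sqrt{9309}\right) \left(-39394 + \left(\frac{5}{14} + \frac{168}{5}\right)\right) = \left(608 + \sqrt{9309}\right) \left(-39394 + \frac{2377}{70}\right) = \left(608 + \sqrt{9309}\right) \left(- \frac{2755203}{70}\right) = - \frac{837581712}{35} - \frac{2755203 \sqrt{9309}}{70}$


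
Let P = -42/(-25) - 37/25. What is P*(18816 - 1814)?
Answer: 17002/5 ≈ 3400.4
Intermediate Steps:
P = ⅕ (P = -42*(-1/25) - 37*1/25 = 42/25 - 37/25 = ⅕ ≈ 0.20000)
P*(18816 - 1814) = (18816 - 1814)/5 = (⅕)*17002 = 17002/5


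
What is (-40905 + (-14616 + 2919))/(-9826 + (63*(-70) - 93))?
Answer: 52602/14329 ≈ 3.6710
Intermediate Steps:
(-40905 + (-14616 + 2919))/(-9826 + (63*(-70) - 93)) = (-40905 - 11697)/(-9826 + (-4410 - 93)) = -52602/(-9826 - 4503) = -52602/(-14329) = -52602*(-1/14329) = 52602/14329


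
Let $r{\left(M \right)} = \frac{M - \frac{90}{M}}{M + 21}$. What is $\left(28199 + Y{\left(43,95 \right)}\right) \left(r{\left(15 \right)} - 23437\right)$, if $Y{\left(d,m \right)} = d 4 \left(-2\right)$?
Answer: $- \frac{2611322685}{4} \approx -6.5283 \cdot 10^{8}$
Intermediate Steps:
$Y{\left(d,m \right)} = - 8 d$ ($Y{\left(d,m \right)} = 4 d \left(-2\right) = - 8 d$)
$r{\left(M \right)} = \frac{M - \frac{90}{M}}{21 + M}$
$\left(28199 + Y{\left(43,95 \right)}\right) \left(r{\left(15 \right)} - 23437\right) = \left(28199 - 344\right) \left(\frac{-90 + 15^{2}}{15 \left(21 + 15\right)} - 23437\right) = \left(28199 - 344\right) \left(\frac{-90 + 225}{15 \cdot 36} - 23437\right) = 27855 \left(\frac{1}{15} \cdot \frac{1}{36} \cdot 135 - 23437\right) = 27855 \left(\frac{1}{4} - 23437\right) = 27855 \left(- \frac{93747}{4}\right) = - \frac{2611322685}{4}$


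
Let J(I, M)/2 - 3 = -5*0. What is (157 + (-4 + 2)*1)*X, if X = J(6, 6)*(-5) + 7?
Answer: -3565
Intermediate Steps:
J(I, M) = 6 (J(I, M) = 6 + 2*(-5*0) = 6 + 2*0 = 6 + 0 = 6)
X = -23 (X = 6*(-5) + 7 = -30 + 7 = -23)
(157 + (-4 + 2)*1)*X = (157 + (-4 + 2)*1)*(-23) = (157 - 2*1)*(-23) = (157 - 2)*(-23) = 155*(-23) = -3565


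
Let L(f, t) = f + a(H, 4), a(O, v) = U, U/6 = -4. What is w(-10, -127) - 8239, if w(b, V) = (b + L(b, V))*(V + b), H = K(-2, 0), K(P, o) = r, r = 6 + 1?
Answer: -2211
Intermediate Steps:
r = 7
K(P, o) = 7
H = 7
U = -24 (U = 6*(-4) = -24)
a(O, v) = -24
L(f, t) = -24 + f (L(f, t) = f - 24 = -24 + f)
w(b, V) = (-24 + 2*b)*(V + b) (w(b, V) = (b + (-24 + b))*(V + b) = (-24 + 2*b)*(V + b))
w(-10, -127) - 8239 = (-24*(-127) - 24*(-10) + 2*(-10)² + 2*(-127)*(-10)) - 8239 = (3048 + 240 + 2*100 + 2540) - 8239 = (3048 + 240 + 200 + 2540) - 8239 = 6028 - 8239 = -2211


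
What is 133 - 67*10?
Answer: -537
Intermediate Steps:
133 - 67*10 = 133 - 670 = -537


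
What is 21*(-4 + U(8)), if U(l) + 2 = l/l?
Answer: -105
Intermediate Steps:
U(l) = -1 (U(l) = -2 + l/l = -2 + 1 = -1)
21*(-4 + U(8)) = 21*(-4 - 1) = 21*(-5) = -105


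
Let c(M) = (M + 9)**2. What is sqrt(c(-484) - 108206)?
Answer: sqrt(117419) ≈ 342.66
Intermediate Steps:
c(M) = (9 + M)**2
sqrt(c(-484) - 108206) = sqrt((9 - 484)**2 - 108206) = sqrt((-475)**2 - 108206) = sqrt(225625 - 108206) = sqrt(117419)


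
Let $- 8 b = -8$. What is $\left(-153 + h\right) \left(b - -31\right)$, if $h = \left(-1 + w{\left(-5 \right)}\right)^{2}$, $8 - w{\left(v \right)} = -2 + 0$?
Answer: $-2304$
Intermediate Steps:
$w{\left(v \right)} = 10$ ($w{\left(v \right)} = 8 - \left(-2 + 0\right) = 8 - -2 = 8 + 2 = 10$)
$b = 1$ ($b = \left(- \frac{1}{8}\right) \left(-8\right) = 1$)
$h = 81$ ($h = \left(-1 + 10\right)^{2} = 9^{2} = 81$)
$\left(-153 + h\right) \left(b - -31\right) = \left(-153 + 81\right) \left(1 - -31\right) = - 72 \left(1 + 31\right) = \left(-72\right) 32 = -2304$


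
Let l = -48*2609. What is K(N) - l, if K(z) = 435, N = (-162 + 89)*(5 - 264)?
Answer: 125667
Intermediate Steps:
l = -125232
N = 18907 (N = -73*(-259) = 18907)
K(N) - l = 435 - 1*(-125232) = 435 + 125232 = 125667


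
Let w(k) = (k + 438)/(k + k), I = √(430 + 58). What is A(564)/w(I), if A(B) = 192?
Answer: -46848/47839 + 84096*√122/47839 ≈ 18.437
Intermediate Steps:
I = 2*√122 (I = √488 = 2*√122 ≈ 22.091)
w(k) = (438 + k)/(2*k) (w(k) = (438 + k)/((2*k)) = (438 + k)*(1/(2*k)) = (438 + k)/(2*k))
A(564)/w(I) = 192/(((438 + 2*√122)/(2*((2*√122))))) = 192/(((√122/244)*(438 + 2*√122)/2)) = 192/((√122*(438 + 2*√122)/488)) = 192*(4*√122/(438 + 2*√122)) = 768*√122/(438 + 2*√122)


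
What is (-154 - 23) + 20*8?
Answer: -17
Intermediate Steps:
(-154 - 23) + 20*8 = -177 + 160 = -17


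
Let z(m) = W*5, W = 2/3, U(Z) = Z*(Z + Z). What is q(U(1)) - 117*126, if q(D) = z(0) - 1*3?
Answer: -44225/3 ≈ -14742.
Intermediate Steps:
U(Z) = 2*Z² (U(Z) = Z*(2*Z) = 2*Z²)
W = ⅔ (W = 2*(⅓) = ⅔ ≈ 0.66667)
z(m) = 10/3 (z(m) = (⅔)*5 = 10/3)
q(D) = ⅓ (q(D) = 10/3 - 1*3 = 10/3 - 3 = ⅓)
q(U(1)) - 117*126 = ⅓ - 117*126 = ⅓ - 14742 = -44225/3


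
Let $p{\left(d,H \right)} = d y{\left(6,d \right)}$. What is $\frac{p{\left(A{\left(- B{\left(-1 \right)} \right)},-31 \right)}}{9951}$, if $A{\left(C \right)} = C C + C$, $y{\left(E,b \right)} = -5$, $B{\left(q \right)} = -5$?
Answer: $- \frac{50}{3317} \approx -0.015074$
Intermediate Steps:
$A{\left(C \right)} = C + C^{2}$ ($A{\left(C \right)} = C^{2} + C = C + C^{2}$)
$p{\left(d,H \right)} = - 5 d$ ($p{\left(d,H \right)} = d \left(-5\right) = - 5 d$)
$\frac{p{\left(A{\left(- B{\left(-1 \right)} \right)},-31 \right)}}{9951} = \frac{\left(-5\right) \left(-1\right) \left(-5\right) \left(1 - -5\right)}{9951} = - 5 \cdot 5 \left(1 + 5\right) \frac{1}{9951} = - 5 \cdot 5 \cdot 6 \cdot \frac{1}{9951} = \left(-5\right) 30 \cdot \frac{1}{9951} = \left(-150\right) \frac{1}{9951} = - \frac{50}{3317}$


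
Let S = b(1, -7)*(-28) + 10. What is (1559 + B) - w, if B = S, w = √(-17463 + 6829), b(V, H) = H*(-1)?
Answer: 1373 - I*√10634 ≈ 1373.0 - 103.12*I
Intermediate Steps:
b(V, H) = -H
w = I*√10634 (w = √(-10634) = I*√10634 ≈ 103.12*I)
S = -186 (S = -1*(-7)*(-28) + 10 = 7*(-28) + 10 = -196 + 10 = -186)
B = -186
(1559 + B) - w = (1559 - 186) - I*√10634 = 1373 - I*√10634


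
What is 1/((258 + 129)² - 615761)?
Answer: -1/465992 ≈ -2.1460e-6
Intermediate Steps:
1/((258 + 129)² - 615761) = 1/(387² - 615761) = 1/(149769 - 615761) = 1/(-465992) = -1/465992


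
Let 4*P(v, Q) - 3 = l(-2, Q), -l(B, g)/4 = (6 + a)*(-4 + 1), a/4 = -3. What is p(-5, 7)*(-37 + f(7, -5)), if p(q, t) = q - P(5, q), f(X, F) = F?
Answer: -1029/2 ≈ -514.50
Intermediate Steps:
a = -12 (a = 4*(-3) = -12)
l(B, g) = -72 (l(B, g) = -4*(6 - 12)*(-4 + 1) = -(-24)*(-3) = -4*18 = -72)
P(v, Q) = -69/4 (P(v, Q) = 3/4 + (1/4)*(-72) = 3/4 - 18 = -69/4)
p(q, t) = 69/4 + q (p(q, t) = q - 1*(-69/4) = q + 69/4 = 69/4 + q)
p(-5, 7)*(-37 + f(7, -5)) = (69/4 - 5)*(-37 - 5) = (49/4)*(-42) = -1029/2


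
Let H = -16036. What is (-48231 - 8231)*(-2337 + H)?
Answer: 1037376326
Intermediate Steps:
(-48231 - 8231)*(-2337 + H) = (-48231 - 8231)*(-2337 - 16036) = -56462*(-18373) = 1037376326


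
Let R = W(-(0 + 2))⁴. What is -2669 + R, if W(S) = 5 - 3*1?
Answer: -2653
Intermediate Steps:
W(S) = 2 (W(S) = 5 - 3 = 2)
R = 16 (R = 2⁴ = 16)
-2669 + R = -2669 + 16 = -2653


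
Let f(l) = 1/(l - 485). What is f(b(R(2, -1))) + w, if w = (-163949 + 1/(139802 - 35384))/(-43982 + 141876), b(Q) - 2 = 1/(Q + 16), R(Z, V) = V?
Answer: -7760312907034/4627963274553 ≈ -1.6768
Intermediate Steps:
b(Q) = 2 + 1/(16 + Q) (b(Q) = 2 + 1/(Q + 16) = 2 + 1/(16 + Q))
f(l) = 1/(-485 + l)
w = -17119226681/10221895692 (w = (-163949 + 1/104418)/97894 = (-163949 + 1/104418)*(1/97894) = -17119226681/104418*1/97894 = -17119226681/10221895692 ≈ -1.6748)
f(b(R(2, -1))) + w = 1/(-485 + (33 + 2*(-1))/(16 - 1)) - 17119226681/10221895692 = 1/(-485 + (33 - 2)/15) - 17119226681/10221895692 = 1/(-485 + (1/15)*31) - 17119226681/10221895692 = 1/(-485 + 31/15) - 17119226681/10221895692 = 1/(-7244/15) - 17119226681/10221895692 = -15/7244 - 17119226681/10221895692 = -7760312907034/4627963274553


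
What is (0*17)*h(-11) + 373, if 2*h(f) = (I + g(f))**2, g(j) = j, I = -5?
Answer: 373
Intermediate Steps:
h(f) = (-5 + f)**2/2
(0*17)*h(-11) + 373 = (0*17)*((-5 - 11)**2/2) + 373 = 0*((1/2)*(-16)**2) + 373 = 0*((1/2)*256) + 373 = 0*128 + 373 = 0 + 373 = 373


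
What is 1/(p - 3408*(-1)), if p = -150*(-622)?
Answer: 1/96708 ≈ 1.0340e-5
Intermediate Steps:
p = 93300
1/(p - 3408*(-1)) = 1/(93300 - 3408*(-1)) = 1/(93300 + 3408) = 1/96708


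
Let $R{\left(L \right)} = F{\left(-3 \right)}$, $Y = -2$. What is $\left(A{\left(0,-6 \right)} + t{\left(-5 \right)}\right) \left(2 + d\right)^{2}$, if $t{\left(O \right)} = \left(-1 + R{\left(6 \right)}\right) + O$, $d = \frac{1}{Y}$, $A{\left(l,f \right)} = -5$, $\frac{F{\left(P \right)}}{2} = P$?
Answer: $- \frac{153}{4} \approx -38.25$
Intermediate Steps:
$F{\left(P \right)} = 2 P$
$R{\left(L \right)} = -6$ ($R{\left(L \right)} = 2 \left(-3\right) = -6$)
$d = - \frac{1}{2}$ ($d = \frac{1}{-2} = - \frac{1}{2} \approx -0.5$)
$t{\left(O \right)} = -7 + O$ ($t{\left(O \right)} = \left(-1 - 6\right) + O = -7 + O$)
$\left(A{\left(0,-6 \right)} + t{\left(-5 \right)}\right) \left(2 + d\right)^{2} = \left(-5 - 12\right) \left(2 - \frac{1}{2}\right)^{2} = \left(-5 - 12\right) \left(\frac{3}{2}\right)^{2} = \left(-17\right) \frac{9}{4} = - \frac{153}{4}$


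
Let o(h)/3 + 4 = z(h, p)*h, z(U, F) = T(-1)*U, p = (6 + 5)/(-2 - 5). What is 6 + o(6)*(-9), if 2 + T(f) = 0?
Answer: 2058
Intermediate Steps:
p = -11/7 (p = 11/(-7) = 11*(-⅐) = -11/7 ≈ -1.5714)
T(f) = -2 (T(f) = -2 + 0 = -2)
z(U, F) = -2*U
o(h) = -12 - 6*h² (o(h) = -12 + 3*((-2*h)*h) = -12 + 3*(-2*h²) = -12 - 6*h²)
6 + o(6)*(-9) = 6 + (-12 - 6*6²)*(-9) = 6 + (-12 - 6*36)*(-9) = 6 + (-12 - 216)*(-9) = 6 - 228*(-9) = 6 + 2052 = 2058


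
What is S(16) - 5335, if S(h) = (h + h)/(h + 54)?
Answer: -186709/35 ≈ -5334.5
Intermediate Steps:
S(h) = 2*h/(54 + h) (S(h) = (2*h)/(54 + h) = 2*h/(54 + h))
S(16) - 5335 = 2*16/(54 + 16) - 5335 = 2*16/70 - 5335 = 2*16*(1/70) - 5335 = 16/35 - 5335 = -186709/35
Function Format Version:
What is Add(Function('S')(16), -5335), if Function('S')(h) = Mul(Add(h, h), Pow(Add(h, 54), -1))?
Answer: Rational(-186709, 35) ≈ -5334.5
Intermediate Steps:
Function('S')(h) = Mul(2, h, Pow(Add(54, h), -1)) (Function('S')(h) = Mul(Mul(2, h), Pow(Add(54, h), -1)) = Mul(2, h, Pow(Add(54, h), -1)))
Add(Function('S')(16), -5335) = Add(Mul(2, 16, Pow(Add(54, 16), -1)), -5335) = Add(Mul(2, 16, Pow(70, -1)), -5335) = Add(Mul(2, 16, Rational(1, 70)), -5335) = Add(Rational(16, 35), -5335) = Rational(-186709, 35)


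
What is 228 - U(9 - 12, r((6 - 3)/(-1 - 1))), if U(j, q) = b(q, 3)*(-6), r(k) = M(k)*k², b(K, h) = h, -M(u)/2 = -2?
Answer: 246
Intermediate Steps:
M(u) = 4 (M(u) = -2*(-2) = 4)
r(k) = 4*k²
U(j, q) = -18 (U(j, q) = 3*(-6) = -18)
228 - U(9 - 12, r((6 - 3)/(-1 - 1))) = 228 - 1*(-18) = 228 + 18 = 246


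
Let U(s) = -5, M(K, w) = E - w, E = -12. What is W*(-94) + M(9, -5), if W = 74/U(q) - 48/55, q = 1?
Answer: 80643/55 ≈ 1466.2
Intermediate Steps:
M(K, w) = -12 - w
W = -862/55 (W = 74/(-5) - 48/55 = 74*(-⅕) - 48*1/55 = -74/5 - 48/55 = -862/55 ≈ -15.673)
W*(-94) + M(9, -5) = -862/55*(-94) + (-12 - 1*(-5)) = 81028/55 + (-12 + 5) = 81028/55 - 7 = 80643/55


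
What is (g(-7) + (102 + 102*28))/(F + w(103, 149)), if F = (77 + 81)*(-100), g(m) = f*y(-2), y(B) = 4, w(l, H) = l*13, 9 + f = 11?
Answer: -2966/14461 ≈ -0.20510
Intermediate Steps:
f = 2 (f = -9 + 11 = 2)
w(l, H) = 13*l
g(m) = 8 (g(m) = 2*4 = 8)
F = -15800 (F = 158*(-100) = -15800)
(g(-7) + (102 + 102*28))/(F + w(103, 149)) = (8 + (102 + 102*28))/(-15800 + 13*103) = (8 + (102 + 2856))/(-15800 + 1339) = (8 + 2958)/(-14461) = 2966*(-1/14461) = -2966/14461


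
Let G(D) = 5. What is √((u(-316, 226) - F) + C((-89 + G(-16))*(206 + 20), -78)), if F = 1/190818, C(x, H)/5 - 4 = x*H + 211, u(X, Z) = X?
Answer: √29956634569682282/63606 ≈ 2721.1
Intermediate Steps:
C(x, H) = 1075 + 5*H*x (C(x, H) = 20 + 5*(x*H + 211) = 20 + 5*(H*x + 211) = 20 + 5*(211 + H*x) = 20 + (1055 + 5*H*x) = 1075 + 5*H*x)
F = 1/190818 ≈ 5.2406e-6
√((u(-316, 226) - F) + C((-89 + G(-16))*(206 + 20), -78)) = √((-316 - 1*1/190818) + (1075 + 5*(-78)*((-89 + 5)*(206 + 20)))) = √((-316 - 1/190818) + (1075 + 5*(-78)*(-84*226))) = √(-60298489/190818 + (1075 + 5*(-78)*(-18984))) = √(-60298489/190818 + (1075 + 7403760)) = √(-60298489/190818 + 7404835) = √(1412915506541/190818) = √29956634569682282/63606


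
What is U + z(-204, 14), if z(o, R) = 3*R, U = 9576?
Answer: 9618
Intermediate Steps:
U + z(-204, 14) = 9576 + 3*14 = 9576 + 42 = 9618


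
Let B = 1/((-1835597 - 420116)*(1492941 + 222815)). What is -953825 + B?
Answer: -3691544176487757101/3870253114028 ≈ -9.5383e+5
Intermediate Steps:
B = -1/3870253114028 (B = 1/(-2255713*1715756) = 1/(-3870253114028) = -1/3870253114028 ≈ -2.5838e-13)
-953825 + B = -953825 - 1/3870253114028 = -3691544176487757101/3870253114028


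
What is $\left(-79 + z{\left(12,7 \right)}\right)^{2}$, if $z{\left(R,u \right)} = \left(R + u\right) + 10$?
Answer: $2500$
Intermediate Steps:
$z{\left(R,u \right)} = 10 + R + u$
$\left(-79 + z{\left(12,7 \right)}\right)^{2} = \left(-79 + \left(10 + 12 + 7\right)\right)^{2} = \left(-79 + 29\right)^{2} = \left(-50\right)^{2} = 2500$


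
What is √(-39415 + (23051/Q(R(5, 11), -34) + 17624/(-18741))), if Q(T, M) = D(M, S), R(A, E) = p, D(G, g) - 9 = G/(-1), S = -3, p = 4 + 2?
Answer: 19*I*√69942321275838/805863 ≈ 197.18*I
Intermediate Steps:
p = 6
D(G, g) = 9 - G (D(G, g) = 9 + G/(-1) = 9 + G*(-1) = 9 - G)
R(A, E) = 6
Q(T, M) = 9 - M
√(-39415 + (23051/Q(R(5, 11), -34) + 17624/(-18741))) = √(-39415 + (23051/(9 - 1*(-34)) + 17624/(-18741))) = √(-39415 + (23051/(9 + 34) + 17624*(-1/18741))) = √(-39415 + (23051/43 - 17624/18741)) = √(-39415 + 431240959/805863) = √(-31331849186/805863) = 19*I*√69942321275838/805863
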